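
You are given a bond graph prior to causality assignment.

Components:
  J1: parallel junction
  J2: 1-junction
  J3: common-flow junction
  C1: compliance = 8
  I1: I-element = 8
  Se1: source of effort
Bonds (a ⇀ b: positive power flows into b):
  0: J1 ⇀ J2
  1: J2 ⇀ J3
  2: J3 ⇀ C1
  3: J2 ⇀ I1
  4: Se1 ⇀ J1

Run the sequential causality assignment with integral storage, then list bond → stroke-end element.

bond 4 |J1  (source Se1 imposes e)
bond 0 |J2  (J1 effort already set via bond 4)
bond 2 |J3  (C1: C, integral causality)
bond 1 |J2  (J3: last free bond brings flow in)
bond 3 |I1  (J2 needs exactly one f-in)

#0 |J2
#1 |J2
#2 |J3
#3 |I1
#4 |J1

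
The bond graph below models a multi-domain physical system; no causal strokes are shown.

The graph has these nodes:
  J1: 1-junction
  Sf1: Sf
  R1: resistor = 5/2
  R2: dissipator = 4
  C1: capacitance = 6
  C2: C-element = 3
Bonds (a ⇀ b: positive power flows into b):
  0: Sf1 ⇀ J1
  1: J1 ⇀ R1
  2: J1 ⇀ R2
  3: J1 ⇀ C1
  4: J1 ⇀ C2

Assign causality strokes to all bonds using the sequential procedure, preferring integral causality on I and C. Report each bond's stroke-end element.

bond 0 →Sf1
bond 1 →J1
bond 2 →J1
bond 3 →J1
bond 4 →J1

#0 stroke→Sf1  (Sf1 (Sf) sets flow on bond)
#1 stroke→J1  (J1: bond 0 brought flow, rest push out)
#2 stroke→J1  (J1 flow already set via bond 0)
#3 stroke→J1  (J1 flow already set via bond 0)
#4 stroke→J1  (1-jn J1 has f-setter on 0)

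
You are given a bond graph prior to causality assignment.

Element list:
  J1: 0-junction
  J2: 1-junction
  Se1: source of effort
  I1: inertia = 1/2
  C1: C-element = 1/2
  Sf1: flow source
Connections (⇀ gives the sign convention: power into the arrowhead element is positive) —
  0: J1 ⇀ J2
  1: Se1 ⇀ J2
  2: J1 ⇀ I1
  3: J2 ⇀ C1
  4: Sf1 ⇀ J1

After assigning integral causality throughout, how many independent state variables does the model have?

#1 |J2  (Se1: effort source, stroke at far end)
#4 |Sf1  (source Sf1 imposes f)
#2 |I1  (I1 integral (f out))
#0 |J1  (J1 needs exactly one e-in)
#3 |J2  (common-f at J2 fixed by 0)

2  (C1, I1 all integral)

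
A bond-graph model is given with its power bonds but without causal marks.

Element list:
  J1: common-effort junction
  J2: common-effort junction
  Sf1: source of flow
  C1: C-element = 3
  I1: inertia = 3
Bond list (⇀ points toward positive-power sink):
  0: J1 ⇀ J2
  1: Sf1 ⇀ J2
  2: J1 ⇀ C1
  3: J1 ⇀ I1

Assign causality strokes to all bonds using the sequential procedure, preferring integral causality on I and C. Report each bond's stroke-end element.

b0 stroke at J2
b1 stroke at Sf1
b2 stroke at J1
b3 stroke at I1

bond 1 |Sf1  (Sf1: flow source, stroke at near end)
bond 0 |J2  (closing 0-jn rule on J2)
bond 2 |J1  (prefer integral on C1)
bond 3 |I1  (0-jn J1 has e-setter on 2)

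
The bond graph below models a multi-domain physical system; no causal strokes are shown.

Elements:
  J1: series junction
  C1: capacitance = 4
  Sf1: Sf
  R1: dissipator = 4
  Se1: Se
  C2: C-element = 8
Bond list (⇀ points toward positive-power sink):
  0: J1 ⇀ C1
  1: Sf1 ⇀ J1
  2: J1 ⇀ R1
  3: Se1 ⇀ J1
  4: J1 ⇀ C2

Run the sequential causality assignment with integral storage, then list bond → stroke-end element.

bond 0 →J1
bond 1 →Sf1
bond 2 →J1
bond 3 →J1
bond 4 →J1

#1 →Sf1  (source Sf1 imposes f)
#3 →J1  (Se1 fixes effort; stroke away)
#0 →J1  (J1: bond 1 brought flow, rest push out)
#2 →J1  (1-jn J1 has f-setter on 1)
#4 →J1  (J1 flow already set via bond 1)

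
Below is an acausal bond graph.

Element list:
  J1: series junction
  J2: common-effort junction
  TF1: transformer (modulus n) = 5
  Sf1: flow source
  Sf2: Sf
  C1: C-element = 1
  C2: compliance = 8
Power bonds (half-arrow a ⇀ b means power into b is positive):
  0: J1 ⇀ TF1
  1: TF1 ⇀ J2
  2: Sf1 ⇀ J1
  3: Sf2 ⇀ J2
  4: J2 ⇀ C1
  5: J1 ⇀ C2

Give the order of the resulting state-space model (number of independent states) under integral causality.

bond 2 |Sf1  (source Sf1 imposes f)
bond 3 |Sf2  (source Sf2 imposes f)
bond 0 |J1  (J1: bond 2 brought flow, rest push out)
bond 5 |J1  (J1 flow already set via bond 2)
bond 1 |TF1  (TF1 one-in-one-out from 0)
bond 4 |J2  (J2 needs exactly one e-in)

2  (C1, C2 all integral)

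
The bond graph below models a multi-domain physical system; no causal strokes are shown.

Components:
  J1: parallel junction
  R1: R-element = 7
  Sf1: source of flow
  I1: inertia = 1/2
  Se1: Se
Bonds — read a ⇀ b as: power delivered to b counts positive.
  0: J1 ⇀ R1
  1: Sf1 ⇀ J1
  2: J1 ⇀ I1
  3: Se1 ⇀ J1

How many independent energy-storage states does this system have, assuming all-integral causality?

1  (I1 all integral)

b1 stroke→Sf1  (Sf1 fixes flow; stroke at Sf1)
b3 stroke→J1  (Se1 (Se) sets effort on bond)
b0 stroke→R1  (J1 effort already set via bond 3)
b2 stroke→I1  (0-jn J1 has e-setter on 3)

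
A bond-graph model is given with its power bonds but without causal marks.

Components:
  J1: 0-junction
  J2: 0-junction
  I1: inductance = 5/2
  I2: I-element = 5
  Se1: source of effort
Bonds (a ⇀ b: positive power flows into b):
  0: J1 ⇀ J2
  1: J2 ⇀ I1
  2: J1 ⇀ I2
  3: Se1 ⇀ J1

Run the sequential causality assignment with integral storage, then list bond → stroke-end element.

β3 stroke→J1  (Se1 (Se) sets effort on bond)
β0 stroke→J2  (common-e at J1 fixed by 3)
β2 stroke→I2  (common-e at J1 fixed by 3)
β1 stroke→I1  (J2: bond 0 brought effort, rest push out)

β0 stroke→J2
β1 stroke→I1
β2 stroke→I2
β3 stroke→J1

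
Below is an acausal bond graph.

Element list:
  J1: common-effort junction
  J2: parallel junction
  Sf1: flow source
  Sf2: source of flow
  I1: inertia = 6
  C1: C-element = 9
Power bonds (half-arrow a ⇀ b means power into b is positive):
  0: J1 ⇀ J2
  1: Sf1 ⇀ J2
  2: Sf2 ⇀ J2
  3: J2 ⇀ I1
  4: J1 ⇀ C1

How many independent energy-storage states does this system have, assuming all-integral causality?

β1 |Sf1  (Sf1 fixes flow; stroke at Sf1)
β2 |Sf2  (Sf2 (Sf) sets flow on bond)
β3 |I1  (I1: I, integral causality)
β0 |J2  (closing 0-jn rule on J2)
β4 |J1  (J1: last free bond brings effort in)

2  (C1, I1 all integral)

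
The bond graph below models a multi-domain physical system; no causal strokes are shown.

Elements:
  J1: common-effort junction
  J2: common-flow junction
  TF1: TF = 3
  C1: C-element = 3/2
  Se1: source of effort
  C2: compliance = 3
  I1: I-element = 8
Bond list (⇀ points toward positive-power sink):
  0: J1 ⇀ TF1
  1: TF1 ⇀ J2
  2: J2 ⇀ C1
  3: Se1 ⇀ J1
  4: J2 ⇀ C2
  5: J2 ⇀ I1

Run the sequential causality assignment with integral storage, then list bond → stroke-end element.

#3 |J1  (Se1 (Se) sets effort on bond)
#0 |TF1  (common-e at J1 fixed by 3)
#1 |J2  (TF1: transformer flips bond 0)
#2 |J2  (prefer integral on C1)
#4 |J2  (C2 integral (e out))
#5 |I1  (only one flow-in slot at J2)

bond 0 →TF1
bond 1 →J2
bond 2 →J2
bond 3 →J1
bond 4 →J2
bond 5 →I1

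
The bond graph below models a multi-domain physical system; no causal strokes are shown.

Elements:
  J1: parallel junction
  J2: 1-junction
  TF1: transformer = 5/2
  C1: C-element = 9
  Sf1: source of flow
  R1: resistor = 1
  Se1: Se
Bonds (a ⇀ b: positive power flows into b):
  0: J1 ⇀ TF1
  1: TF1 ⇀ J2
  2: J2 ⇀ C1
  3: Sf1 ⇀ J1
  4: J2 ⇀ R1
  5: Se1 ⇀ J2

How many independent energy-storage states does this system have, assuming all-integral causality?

#3 stroke→Sf1  (Sf1 (Sf) sets flow on bond)
#5 stroke→J2  (Se1 (Se) sets effort on bond)
#0 stroke→J1  (only one effort-in slot at J1)
#1 stroke→TF1  (TF TF1: opposite of bond 0)
#2 stroke→J2  (common-f at J2 fixed by 1)
#4 stroke→J2  (common-f at J2 fixed by 1)

1  (C1 all integral)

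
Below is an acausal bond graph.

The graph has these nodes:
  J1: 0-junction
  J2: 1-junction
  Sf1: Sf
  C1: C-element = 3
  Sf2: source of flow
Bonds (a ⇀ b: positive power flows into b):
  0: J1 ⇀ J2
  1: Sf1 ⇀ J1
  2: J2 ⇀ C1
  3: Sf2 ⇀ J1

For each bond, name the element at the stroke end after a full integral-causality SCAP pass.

bond 0 →J1
bond 1 →Sf1
bond 2 →J2
bond 3 →Sf2

bond 1 |Sf1  (Sf1: flow source, stroke at near end)
bond 3 |Sf2  (source Sf2 imposes f)
bond 0 |J1  (J1 needs exactly one e-in)
bond 2 |J2  (1-jn J2 has f-setter on 0)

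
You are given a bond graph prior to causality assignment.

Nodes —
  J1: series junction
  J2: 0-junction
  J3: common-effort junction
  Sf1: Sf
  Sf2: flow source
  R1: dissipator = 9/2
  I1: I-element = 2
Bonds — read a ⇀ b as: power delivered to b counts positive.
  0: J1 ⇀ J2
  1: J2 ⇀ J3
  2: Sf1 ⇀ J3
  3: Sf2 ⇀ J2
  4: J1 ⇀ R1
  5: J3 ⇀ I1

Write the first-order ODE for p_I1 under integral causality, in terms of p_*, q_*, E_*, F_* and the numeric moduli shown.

#2 stroke at Sf1  (Sf1 (Sf) sets flow on bond)
#3 stroke at Sf2  (source Sf2 imposes f)
#5 stroke at I1  (I1 integral (f out))
#1 stroke at J3  (J3 needs exactly one e-in)
#0 stroke at J2  (J2 needs exactly one e-in)
#4 stroke at J1  (J1: bond 0 brought flow, rest push out)

dp_I1/dt = 9*F_Sf1/2 + 9*F_Sf2/2 - 9*p_I1/4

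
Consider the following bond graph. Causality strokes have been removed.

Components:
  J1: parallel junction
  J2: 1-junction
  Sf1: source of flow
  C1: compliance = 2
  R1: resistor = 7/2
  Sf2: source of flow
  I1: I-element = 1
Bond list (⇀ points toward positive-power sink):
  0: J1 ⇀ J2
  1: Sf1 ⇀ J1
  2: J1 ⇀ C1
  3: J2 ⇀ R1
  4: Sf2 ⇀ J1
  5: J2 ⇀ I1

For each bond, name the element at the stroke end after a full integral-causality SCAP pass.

b0 →J2
b1 →Sf1
b2 →J1
b3 →J2
b4 →Sf2
b5 →I1

bond 1 stroke at Sf1  (Sf1: flow source, stroke at near end)
bond 4 stroke at Sf2  (Sf2 fixes flow; stroke at Sf2)
bond 2 stroke at J1  (C1: C, integral causality)
bond 0 stroke at J2  (common-e at J1 fixed by 2)
bond 5 stroke at I1  (I1 outputs flow p/I1)
bond 3 stroke at J2  (common-f at J2 fixed by 5)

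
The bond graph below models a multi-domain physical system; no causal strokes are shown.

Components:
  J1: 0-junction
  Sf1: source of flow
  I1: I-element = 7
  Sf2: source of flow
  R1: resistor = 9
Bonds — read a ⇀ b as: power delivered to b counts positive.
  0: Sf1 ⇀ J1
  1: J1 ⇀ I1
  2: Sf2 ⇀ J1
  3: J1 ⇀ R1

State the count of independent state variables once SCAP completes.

1  (I1 all integral)

β0 stroke at Sf1  (Sf1: flow source, stroke at near end)
β2 stroke at Sf2  (source Sf2 imposes f)
β1 stroke at I1  (I1: I, integral causality)
β3 stroke at J1  (J1 needs exactly one e-in)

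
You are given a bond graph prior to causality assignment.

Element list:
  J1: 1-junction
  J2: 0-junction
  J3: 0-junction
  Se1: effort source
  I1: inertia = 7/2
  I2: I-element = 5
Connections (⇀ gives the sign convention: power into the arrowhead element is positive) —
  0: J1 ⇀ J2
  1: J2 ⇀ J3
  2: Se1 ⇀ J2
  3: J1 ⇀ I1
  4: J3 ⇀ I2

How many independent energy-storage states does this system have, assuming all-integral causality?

β2 stroke at J2  (Se1 fixes effort; stroke away)
β0 stroke at J1  (J2 effort already set via bond 2)
β1 stroke at J3  (J2: bond 2 brought effort, rest push out)
β4 stroke at I2  (J3 effort already set via bond 1)
β3 stroke at I1  (closing 1-jn rule on J1)

2  (I1, I2 all integral)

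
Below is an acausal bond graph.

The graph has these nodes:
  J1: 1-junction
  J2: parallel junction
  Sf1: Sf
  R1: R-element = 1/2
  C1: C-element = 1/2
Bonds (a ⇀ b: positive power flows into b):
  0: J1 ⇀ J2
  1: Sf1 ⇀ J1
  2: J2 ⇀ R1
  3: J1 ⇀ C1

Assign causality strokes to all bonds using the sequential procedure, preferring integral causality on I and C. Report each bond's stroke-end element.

b1 →Sf1  (source Sf1 imposes f)
b0 →J1  (J1: bond 1 brought flow, rest push out)
b3 →J1  (common-f at J1 fixed by 1)
b2 →J2  (J2: last free bond brings effort in)

bond 0 stroke→J1
bond 1 stroke→Sf1
bond 2 stroke→J2
bond 3 stroke→J1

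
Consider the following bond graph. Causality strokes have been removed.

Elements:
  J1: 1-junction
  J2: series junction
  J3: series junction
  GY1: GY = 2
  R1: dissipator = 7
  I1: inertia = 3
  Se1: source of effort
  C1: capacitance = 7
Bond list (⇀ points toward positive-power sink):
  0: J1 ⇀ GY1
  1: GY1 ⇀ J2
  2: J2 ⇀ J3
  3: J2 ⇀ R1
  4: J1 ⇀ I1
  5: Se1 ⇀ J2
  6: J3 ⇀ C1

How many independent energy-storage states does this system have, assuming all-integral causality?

2  (C1, I1 all integral)

bond 5 stroke at J2  (source Se1 imposes e)
bond 4 stroke at I1  (I1: I, integral causality)
bond 0 stroke at J1  (J1: bond 4 brought flow, rest push out)
bond 1 stroke at J2  (through GY1, causality inverts; strokes same side of GY1)
bond 6 stroke at J3  (C1 outputs effort q/C1)
bond 2 stroke at J2  (only one flow-in slot at J3)
bond 3 stroke at R1  (closing 1-jn rule on J2)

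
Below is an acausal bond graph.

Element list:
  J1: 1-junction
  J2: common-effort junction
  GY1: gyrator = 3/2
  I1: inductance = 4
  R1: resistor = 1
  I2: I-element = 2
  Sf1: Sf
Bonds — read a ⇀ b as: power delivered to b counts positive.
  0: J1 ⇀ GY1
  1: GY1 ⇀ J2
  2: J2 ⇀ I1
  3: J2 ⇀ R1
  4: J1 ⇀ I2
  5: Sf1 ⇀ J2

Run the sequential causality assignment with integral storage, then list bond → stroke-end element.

β0 stroke at J1
β1 stroke at J2
β2 stroke at I1
β3 stroke at R1
β4 stroke at I2
β5 stroke at Sf1

β5 |Sf1  (Sf1 (Sf) sets flow on bond)
β2 |I1  (prefer integral on I1)
β4 |I2  (I2 outputs flow p/I2)
β0 |J1  (common-f at J1 fixed by 4)
β1 |J2  (through GY1, causality inverts; strokes same side of GY1)
β3 |R1  (0-jn J2 has e-setter on 1)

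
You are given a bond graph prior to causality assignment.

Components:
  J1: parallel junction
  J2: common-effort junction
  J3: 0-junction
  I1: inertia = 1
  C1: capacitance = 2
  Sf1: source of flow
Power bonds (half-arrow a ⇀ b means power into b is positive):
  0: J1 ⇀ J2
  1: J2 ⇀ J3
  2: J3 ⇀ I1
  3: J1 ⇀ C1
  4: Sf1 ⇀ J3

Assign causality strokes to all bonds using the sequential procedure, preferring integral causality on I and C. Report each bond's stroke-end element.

β0 →J2
β1 →J3
β2 →I1
β3 →J1
β4 →Sf1

#4 →Sf1  (Sf1 fixes flow; stroke at Sf1)
#2 →I1  (I1: I, integral causality)
#1 →J3  (J3: last free bond brings effort in)
#0 →J2  (closing 0-jn rule on J2)
#3 →J1  (J1 needs exactly one e-in)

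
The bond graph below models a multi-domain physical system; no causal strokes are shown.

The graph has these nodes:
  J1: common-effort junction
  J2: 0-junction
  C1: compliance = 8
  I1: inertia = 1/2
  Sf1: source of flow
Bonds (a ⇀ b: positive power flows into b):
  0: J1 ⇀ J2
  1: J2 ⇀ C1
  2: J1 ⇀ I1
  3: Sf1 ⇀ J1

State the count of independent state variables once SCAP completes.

bond 3 stroke at Sf1  (Sf1 fixes flow; stroke at Sf1)
bond 1 stroke at J2  (C1: C, integral causality)
bond 0 stroke at J1  (J2: bond 1 brought effort, rest push out)
bond 2 stroke at I1  (J1: bond 0 brought effort, rest push out)

2  (C1, I1 all integral)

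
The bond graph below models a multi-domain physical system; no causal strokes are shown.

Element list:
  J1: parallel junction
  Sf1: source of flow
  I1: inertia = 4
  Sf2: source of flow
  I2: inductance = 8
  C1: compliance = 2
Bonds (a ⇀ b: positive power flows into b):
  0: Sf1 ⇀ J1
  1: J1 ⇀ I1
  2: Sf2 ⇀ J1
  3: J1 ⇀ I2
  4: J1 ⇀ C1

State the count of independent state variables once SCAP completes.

3  (C1, I1, I2 all integral)

#0 stroke→Sf1  (source Sf1 imposes f)
#2 stroke→Sf2  (source Sf2 imposes f)
#1 stroke→I1  (I1: I, integral causality)
#3 stroke→I2  (prefer integral on I2)
#4 stroke→J1  (J1 needs exactly one e-in)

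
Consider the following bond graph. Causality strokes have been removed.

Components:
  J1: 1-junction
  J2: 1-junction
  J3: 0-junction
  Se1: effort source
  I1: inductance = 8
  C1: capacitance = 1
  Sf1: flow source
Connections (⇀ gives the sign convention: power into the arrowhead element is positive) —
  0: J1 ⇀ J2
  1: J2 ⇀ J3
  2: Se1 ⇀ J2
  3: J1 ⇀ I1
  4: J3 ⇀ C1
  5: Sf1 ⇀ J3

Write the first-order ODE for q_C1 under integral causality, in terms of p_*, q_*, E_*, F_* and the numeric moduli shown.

bond 2 stroke at J2  (Se1 fixes effort; stroke away)
bond 5 stroke at Sf1  (Sf1: flow source, stroke at near end)
bond 3 stroke at I1  (prefer integral on I1)
bond 0 stroke at J1  (J1: bond 3 brought flow, rest push out)
bond 1 stroke at J2  (J2 flow already set via bond 0)
bond 4 stroke at J3  (closing 0-jn rule on J3)

dq_C1/dt = F_Sf1 + p_I1/8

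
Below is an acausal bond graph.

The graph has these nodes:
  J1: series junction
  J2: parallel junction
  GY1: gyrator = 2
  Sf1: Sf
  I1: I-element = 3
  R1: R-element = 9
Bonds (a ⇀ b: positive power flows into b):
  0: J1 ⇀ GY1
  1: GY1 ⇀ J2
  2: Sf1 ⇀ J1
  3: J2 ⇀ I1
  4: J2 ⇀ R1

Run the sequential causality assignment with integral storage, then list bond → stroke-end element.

b2 →Sf1  (Sf1 fixes flow; stroke at Sf1)
b0 →J1  (J1 flow already set via bond 2)
b1 →J2  (GY GY1: same side as bond 0)
b3 →I1  (common-e at J2 fixed by 1)
b4 →R1  (common-e at J2 fixed by 1)

b0 stroke→J1
b1 stroke→J2
b2 stroke→Sf1
b3 stroke→I1
b4 stroke→R1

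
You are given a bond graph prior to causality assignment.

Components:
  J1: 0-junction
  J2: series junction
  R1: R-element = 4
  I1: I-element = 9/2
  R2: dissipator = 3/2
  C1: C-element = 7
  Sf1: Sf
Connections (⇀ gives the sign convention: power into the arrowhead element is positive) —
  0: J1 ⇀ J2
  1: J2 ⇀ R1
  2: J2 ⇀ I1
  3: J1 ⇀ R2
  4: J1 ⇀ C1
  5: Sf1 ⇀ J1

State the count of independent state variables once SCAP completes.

bond 5 →Sf1  (Sf1 (Sf) sets flow on bond)
bond 2 →I1  (I1 outputs flow p/I1)
bond 0 →J2  (1-jn J2 has f-setter on 2)
bond 1 →J2  (common-f at J2 fixed by 2)
bond 4 →J1  (C1 outputs effort q/C1)
bond 3 →R2  (J1 effort already set via bond 4)

2  (C1, I1 all integral)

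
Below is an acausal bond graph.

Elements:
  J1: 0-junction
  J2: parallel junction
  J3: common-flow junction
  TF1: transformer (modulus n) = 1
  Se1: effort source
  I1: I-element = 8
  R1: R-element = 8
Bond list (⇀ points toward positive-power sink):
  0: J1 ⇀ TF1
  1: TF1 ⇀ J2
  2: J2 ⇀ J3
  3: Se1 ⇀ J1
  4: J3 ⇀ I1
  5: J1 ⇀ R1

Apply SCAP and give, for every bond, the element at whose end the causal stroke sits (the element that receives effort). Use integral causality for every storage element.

b3 stroke→J1  (Se1 fixes effort; stroke away)
b0 stroke→TF1  (0-jn J1 has e-setter on 3)
b5 stroke→R1  (J1: bond 3 brought effort, rest push out)
b1 stroke→J2  (TF1 one-in-one-out from 0)
b2 stroke→J3  (J2: bond 1 brought effort, rest push out)
b4 stroke→I1  (only one flow-in slot at J3)

β0 stroke at TF1
β1 stroke at J2
β2 stroke at J3
β3 stroke at J1
β4 stroke at I1
β5 stroke at R1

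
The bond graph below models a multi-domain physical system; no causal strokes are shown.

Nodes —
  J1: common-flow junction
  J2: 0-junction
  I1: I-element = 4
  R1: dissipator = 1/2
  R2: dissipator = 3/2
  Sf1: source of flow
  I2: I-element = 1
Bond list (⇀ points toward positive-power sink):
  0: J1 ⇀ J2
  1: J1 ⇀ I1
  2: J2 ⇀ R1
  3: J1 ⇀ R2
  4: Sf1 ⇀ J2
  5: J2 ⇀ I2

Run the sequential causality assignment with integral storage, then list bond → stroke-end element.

β0 |J1
β1 |I1
β2 |J2
β3 |J1
β4 |Sf1
β5 |I2

bond 4 stroke→Sf1  (Sf1 (Sf) sets flow on bond)
bond 1 stroke→I1  (I1 integral (f out))
bond 0 stroke→J1  (J1: bond 1 brought flow, rest push out)
bond 3 stroke→J1  (1-jn J1 has f-setter on 1)
bond 5 stroke→I2  (I2: I, integral causality)
bond 2 stroke→J2  (J2: last free bond brings effort in)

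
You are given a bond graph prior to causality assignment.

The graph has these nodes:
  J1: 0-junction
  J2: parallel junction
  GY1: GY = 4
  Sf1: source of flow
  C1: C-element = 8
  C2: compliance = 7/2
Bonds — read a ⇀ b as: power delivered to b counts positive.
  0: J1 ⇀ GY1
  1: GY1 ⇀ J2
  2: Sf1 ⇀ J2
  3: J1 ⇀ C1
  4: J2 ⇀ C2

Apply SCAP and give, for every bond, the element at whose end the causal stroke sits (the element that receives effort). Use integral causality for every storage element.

b0 stroke at GY1
b1 stroke at GY1
b2 stroke at Sf1
b3 stroke at J1
b4 stroke at J2

#2 |Sf1  (Sf1: flow source, stroke at near end)
#3 |J1  (C1 integral (e out))
#0 |GY1  (0-jn J1 has e-setter on 3)
#1 |GY1  (GY GY1: same side as bond 0)
#4 |J2  (J2: last free bond brings effort in)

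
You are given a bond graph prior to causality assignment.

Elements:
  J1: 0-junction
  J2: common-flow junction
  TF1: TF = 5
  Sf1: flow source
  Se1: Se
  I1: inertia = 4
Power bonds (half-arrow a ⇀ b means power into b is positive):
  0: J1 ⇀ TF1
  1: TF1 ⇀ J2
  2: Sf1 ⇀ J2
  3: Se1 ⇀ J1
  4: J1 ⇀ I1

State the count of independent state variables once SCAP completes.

1  (I1 all integral)

bond 2 stroke at Sf1  (source Sf1 imposes f)
bond 3 stroke at J1  (Se1: effort source, stroke at far end)
bond 0 stroke at TF1  (J1: bond 3 brought effort, rest push out)
bond 4 stroke at I1  (common-e at J1 fixed by 3)
bond 1 stroke at J2  (J2 flow already set via bond 2)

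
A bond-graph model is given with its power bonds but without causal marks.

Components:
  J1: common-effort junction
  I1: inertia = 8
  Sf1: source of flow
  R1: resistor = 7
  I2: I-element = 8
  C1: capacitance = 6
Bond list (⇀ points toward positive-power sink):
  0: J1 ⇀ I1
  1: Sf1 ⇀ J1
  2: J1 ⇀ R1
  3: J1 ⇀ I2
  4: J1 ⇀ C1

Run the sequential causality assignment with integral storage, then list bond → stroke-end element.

#1 |Sf1  (source Sf1 imposes f)
#0 |I1  (I1 outputs flow p/I1)
#3 |I2  (I2: I, integral causality)
#4 |J1  (C1: C, integral causality)
#2 |R1  (common-e at J1 fixed by 4)

β0 |I1
β1 |Sf1
β2 |R1
β3 |I2
β4 |J1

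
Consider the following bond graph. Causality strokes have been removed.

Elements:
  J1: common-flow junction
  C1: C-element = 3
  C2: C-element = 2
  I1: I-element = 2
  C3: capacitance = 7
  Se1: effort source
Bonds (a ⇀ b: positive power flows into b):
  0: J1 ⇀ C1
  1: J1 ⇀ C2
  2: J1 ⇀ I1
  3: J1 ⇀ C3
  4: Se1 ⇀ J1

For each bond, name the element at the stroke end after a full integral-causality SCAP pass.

b4 |J1  (Se1 fixes effort; stroke away)
b0 |J1  (C1 outputs effort q/C1)
b1 |J1  (C2 outputs effort q/C2)
b2 |I1  (prefer integral on I1)
b3 |J1  (J1 flow already set via bond 2)

b0 |J1
b1 |J1
b2 |I1
b3 |J1
b4 |J1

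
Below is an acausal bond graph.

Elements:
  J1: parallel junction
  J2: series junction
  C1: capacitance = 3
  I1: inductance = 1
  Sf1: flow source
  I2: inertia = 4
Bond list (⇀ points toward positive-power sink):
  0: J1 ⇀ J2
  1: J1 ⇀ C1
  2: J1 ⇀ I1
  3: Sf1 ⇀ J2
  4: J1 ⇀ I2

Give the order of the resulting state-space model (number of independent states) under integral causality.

b3 |Sf1  (Sf1: flow source, stroke at near end)
b0 |J2  (common-f at J2 fixed by 3)
b1 |J1  (C1: C, integral causality)
b2 |I1  (J1 effort already set via bond 1)
b4 |I2  (common-e at J1 fixed by 1)

3  (C1, I1, I2 all integral)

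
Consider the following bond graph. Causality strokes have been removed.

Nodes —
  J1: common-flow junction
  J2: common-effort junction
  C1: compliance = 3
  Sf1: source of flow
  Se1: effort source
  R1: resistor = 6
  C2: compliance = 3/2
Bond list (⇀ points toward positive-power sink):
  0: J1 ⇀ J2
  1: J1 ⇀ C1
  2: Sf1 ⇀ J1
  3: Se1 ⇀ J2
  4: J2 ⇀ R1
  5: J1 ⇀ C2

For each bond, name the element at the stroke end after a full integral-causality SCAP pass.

bond 2 stroke at Sf1  (Sf1 (Sf) sets flow on bond)
bond 3 stroke at J2  (Se1: effort source, stroke at far end)
bond 0 stroke at J1  (J1: bond 2 brought flow, rest push out)
bond 1 stroke at J1  (1-jn J1 has f-setter on 2)
bond 5 stroke at J1  (J1: bond 2 brought flow, rest push out)
bond 4 stroke at R1  (J2 effort already set via bond 3)

bond 0 stroke at J1
bond 1 stroke at J1
bond 2 stroke at Sf1
bond 3 stroke at J2
bond 4 stroke at R1
bond 5 stroke at J1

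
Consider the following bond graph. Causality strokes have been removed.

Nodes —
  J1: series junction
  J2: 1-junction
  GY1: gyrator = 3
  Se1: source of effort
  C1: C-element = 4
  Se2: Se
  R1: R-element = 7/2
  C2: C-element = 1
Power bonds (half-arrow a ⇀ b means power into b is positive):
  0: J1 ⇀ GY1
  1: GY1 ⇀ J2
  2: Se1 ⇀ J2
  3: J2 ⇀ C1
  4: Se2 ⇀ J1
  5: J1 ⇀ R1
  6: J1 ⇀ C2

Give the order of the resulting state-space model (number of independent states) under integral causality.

b2 stroke at J2  (Se1: effort source, stroke at far end)
b4 stroke at J1  (Se2 fixes effort; stroke away)
b3 stroke at J2  (C1 integral (e out))
b1 stroke at GY1  (only one flow-in slot at J2)
b0 stroke at GY1  (GY1: gyrator matches bond 1)
b5 stroke at J1  (J1 flow already set via bond 0)
b6 stroke at J1  (J1: bond 0 brought flow, rest push out)

2  (C1, C2 all integral)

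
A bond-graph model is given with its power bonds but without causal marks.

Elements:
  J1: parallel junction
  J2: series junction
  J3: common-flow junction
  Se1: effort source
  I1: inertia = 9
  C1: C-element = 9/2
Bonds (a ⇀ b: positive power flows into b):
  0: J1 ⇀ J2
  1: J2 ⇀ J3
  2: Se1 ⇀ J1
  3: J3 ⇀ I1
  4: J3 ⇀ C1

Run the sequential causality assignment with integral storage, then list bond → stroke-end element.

bond 2 |J1  (Se1 fixes effort; stroke away)
bond 0 |J2  (0-jn J1 has e-setter on 2)
bond 1 |J3  (J2 needs exactly one f-in)
bond 3 |I1  (I1 integral (f out))
bond 4 |J3  (1-jn J3 has f-setter on 3)

β0 stroke at J2
β1 stroke at J3
β2 stroke at J1
β3 stroke at I1
β4 stroke at J3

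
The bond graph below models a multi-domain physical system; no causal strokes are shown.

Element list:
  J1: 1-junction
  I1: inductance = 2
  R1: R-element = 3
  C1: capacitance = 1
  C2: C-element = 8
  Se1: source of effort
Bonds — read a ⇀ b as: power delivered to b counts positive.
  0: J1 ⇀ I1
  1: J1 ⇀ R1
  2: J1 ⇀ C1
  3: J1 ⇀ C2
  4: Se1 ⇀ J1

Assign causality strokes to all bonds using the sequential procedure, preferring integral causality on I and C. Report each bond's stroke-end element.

bond 4 |J1  (Se1 fixes effort; stroke away)
bond 0 |I1  (I1 outputs flow p/I1)
bond 1 |J1  (J1: bond 0 brought flow, rest push out)
bond 2 |J1  (J1 flow already set via bond 0)
bond 3 |J1  (common-f at J1 fixed by 0)

b0 stroke at I1
b1 stroke at J1
b2 stroke at J1
b3 stroke at J1
b4 stroke at J1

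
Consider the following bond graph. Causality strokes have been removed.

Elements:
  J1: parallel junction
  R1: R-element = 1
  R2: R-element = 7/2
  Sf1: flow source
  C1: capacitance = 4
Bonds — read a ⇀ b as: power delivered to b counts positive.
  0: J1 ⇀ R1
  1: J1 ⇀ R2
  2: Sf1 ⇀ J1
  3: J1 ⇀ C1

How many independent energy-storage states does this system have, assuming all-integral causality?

#2 stroke→Sf1  (Sf1: flow source, stroke at near end)
#3 stroke→J1  (prefer integral on C1)
#0 stroke→R1  (J1: bond 3 brought effort, rest push out)
#1 stroke→R2  (0-jn J1 has e-setter on 3)

1  (C1 all integral)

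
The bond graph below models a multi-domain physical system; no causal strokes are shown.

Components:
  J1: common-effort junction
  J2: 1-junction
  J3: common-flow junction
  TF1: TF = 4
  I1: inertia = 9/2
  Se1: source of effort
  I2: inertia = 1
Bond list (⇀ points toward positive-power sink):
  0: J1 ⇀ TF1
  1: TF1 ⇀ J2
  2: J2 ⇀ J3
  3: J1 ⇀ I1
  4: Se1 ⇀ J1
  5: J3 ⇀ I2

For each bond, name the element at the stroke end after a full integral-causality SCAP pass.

#4 stroke→J1  (Se1: effort source, stroke at far end)
#0 stroke→TF1  (0-jn J1 has e-setter on 4)
#3 stroke→I1  (0-jn J1 has e-setter on 4)
#1 stroke→J2  (TF1: transformer flips bond 0)
#2 stroke→J3  (J2: last free bond brings flow in)
#5 stroke→I2  (closing 1-jn rule on J3)

#0 |TF1
#1 |J2
#2 |J3
#3 |I1
#4 |J1
#5 |I2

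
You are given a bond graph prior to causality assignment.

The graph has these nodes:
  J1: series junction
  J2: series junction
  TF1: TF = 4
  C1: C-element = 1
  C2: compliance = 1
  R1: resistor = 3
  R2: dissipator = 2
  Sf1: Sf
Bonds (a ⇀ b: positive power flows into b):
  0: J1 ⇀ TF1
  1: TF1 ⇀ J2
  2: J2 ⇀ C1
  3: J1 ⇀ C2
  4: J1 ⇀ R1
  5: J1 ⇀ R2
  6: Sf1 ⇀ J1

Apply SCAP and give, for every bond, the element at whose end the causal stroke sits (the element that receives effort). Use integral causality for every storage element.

b0 →J1
b1 →TF1
b2 →J2
b3 →J1
b4 →J1
b5 →J1
b6 →Sf1

b6 →Sf1  (Sf1 (Sf) sets flow on bond)
b0 →J1  (1-jn J1 has f-setter on 6)
b3 →J1  (J1 flow already set via bond 6)
b4 →J1  (common-f at J1 fixed by 6)
b5 →J1  (1-jn J1 has f-setter on 6)
b1 →TF1  (TF1 one-in-one-out from 0)
b2 →J2  (J2 flow already set via bond 1)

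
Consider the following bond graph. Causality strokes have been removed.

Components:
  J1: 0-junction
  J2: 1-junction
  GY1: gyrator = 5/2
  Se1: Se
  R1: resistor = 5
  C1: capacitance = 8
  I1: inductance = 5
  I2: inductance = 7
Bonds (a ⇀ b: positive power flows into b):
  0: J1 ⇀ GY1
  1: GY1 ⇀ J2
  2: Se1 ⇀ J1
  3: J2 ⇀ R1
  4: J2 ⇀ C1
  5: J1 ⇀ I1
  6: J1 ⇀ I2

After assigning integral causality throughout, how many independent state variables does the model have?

b2 stroke at J1  (Se1 (Se) sets effort on bond)
b0 stroke at GY1  (J1: bond 2 brought effort, rest push out)
b5 stroke at I1  (common-e at J1 fixed by 2)
b6 stroke at I2  (J1 effort already set via bond 2)
b1 stroke at GY1  (GY1 both-in/both-out from 0)
b3 stroke at J2  (common-f at J2 fixed by 1)
b4 stroke at J2  (common-f at J2 fixed by 1)

3  (C1, I1, I2 all integral)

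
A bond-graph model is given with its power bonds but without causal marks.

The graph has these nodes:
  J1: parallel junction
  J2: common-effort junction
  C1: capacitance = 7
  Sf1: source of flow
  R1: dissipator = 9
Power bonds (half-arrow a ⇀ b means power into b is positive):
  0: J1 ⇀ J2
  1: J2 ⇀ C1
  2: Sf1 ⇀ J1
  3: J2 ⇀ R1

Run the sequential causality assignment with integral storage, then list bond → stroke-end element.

β2 stroke→Sf1  (Sf1: flow source, stroke at near end)
β0 stroke→J1  (closing 0-jn rule on J1)
β1 stroke→J2  (C1 outputs effort q/C1)
β3 stroke→R1  (0-jn J2 has e-setter on 1)

#0 →J1
#1 →J2
#2 →Sf1
#3 →R1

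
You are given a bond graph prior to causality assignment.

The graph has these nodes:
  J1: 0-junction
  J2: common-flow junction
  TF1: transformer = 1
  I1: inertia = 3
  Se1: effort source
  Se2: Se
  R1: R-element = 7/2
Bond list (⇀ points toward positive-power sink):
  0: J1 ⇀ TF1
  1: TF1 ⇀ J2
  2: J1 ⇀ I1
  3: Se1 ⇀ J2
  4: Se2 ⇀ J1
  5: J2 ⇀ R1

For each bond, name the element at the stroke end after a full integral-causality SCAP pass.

bond 3 stroke→J2  (source Se1 imposes e)
bond 4 stroke→J1  (Se2 (Se) sets effort on bond)
bond 0 stroke→TF1  (common-e at J1 fixed by 4)
bond 2 stroke→I1  (J1 effort already set via bond 4)
bond 1 stroke→J2  (TF1 one-in-one-out from 0)
bond 5 stroke→R1  (J2: last free bond brings flow in)

#0 stroke→TF1
#1 stroke→J2
#2 stroke→I1
#3 stroke→J2
#4 stroke→J1
#5 stroke→R1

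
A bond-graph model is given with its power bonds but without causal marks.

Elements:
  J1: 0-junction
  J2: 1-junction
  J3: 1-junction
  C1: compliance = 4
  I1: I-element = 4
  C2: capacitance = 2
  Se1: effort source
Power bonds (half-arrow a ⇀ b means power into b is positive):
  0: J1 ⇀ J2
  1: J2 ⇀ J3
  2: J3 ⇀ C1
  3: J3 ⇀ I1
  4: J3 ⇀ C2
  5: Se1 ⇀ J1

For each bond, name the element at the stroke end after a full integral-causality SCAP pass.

bond 5 stroke→J1  (Se1: effort source, stroke at far end)
bond 0 stroke→J2  (J1 effort already set via bond 5)
bond 1 stroke→J3  (closing 1-jn rule on J2)
bond 2 stroke→J3  (C1 integral (e out))
bond 3 stroke→I1  (I1 outputs flow p/I1)
bond 4 stroke→J3  (1-jn J3 has f-setter on 3)

#0 stroke→J2
#1 stroke→J3
#2 stroke→J3
#3 stroke→I1
#4 stroke→J3
#5 stroke→J1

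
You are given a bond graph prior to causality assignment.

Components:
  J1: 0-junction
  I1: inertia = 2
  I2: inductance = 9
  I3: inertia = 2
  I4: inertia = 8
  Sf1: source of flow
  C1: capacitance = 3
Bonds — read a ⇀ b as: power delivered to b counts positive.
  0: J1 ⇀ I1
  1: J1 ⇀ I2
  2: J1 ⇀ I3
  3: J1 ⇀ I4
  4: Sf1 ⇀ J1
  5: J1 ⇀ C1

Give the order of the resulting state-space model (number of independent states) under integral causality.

b4 |Sf1  (source Sf1 imposes f)
b0 |I1  (I1 integral (f out))
b1 |I2  (I2 outputs flow p/I2)
b2 |I3  (I3 integral (f out))
b3 |I4  (I4: I, integral causality)
b5 |J1  (J1: last free bond brings effort in)

5  (C1, I1, I2, I3, I4 all integral)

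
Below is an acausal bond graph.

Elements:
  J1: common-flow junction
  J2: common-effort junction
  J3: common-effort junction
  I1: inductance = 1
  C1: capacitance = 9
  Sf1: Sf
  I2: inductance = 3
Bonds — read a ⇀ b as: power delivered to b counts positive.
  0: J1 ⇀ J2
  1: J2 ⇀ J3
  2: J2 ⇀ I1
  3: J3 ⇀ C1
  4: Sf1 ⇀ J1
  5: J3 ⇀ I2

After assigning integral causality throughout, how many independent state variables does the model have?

3  (C1, I1, I2 all integral)

β4 stroke at Sf1  (Sf1: flow source, stroke at near end)
β0 stroke at J1  (common-f at J1 fixed by 4)
β2 stroke at I1  (I1 integral (f out))
β1 stroke at J2  (closing 0-jn rule on J2)
β3 stroke at J3  (C1 integral (e out))
β5 stroke at I2  (0-jn J3 has e-setter on 3)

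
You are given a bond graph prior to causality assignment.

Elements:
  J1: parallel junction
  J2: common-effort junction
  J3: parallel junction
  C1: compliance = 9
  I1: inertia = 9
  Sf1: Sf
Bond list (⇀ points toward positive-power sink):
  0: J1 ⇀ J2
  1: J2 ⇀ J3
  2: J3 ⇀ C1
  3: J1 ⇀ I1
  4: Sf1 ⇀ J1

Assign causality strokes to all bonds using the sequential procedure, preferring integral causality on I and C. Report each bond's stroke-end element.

bond 0 stroke at J1
bond 1 stroke at J2
bond 2 stroke at J3
bond 3 stroke at I1
bond 4 stroke at Sf1

b4 stroke at Sf1  (Sf1 (Sf) sets flow on bond)
b2 stroke at J3  (C1: C, integral causality)
b1 stroke at J2  (common-e at J3 fixed by 2)
b0 stroke at J1  (common-e at J2 fixed by 1)
b3 stroke at I1  (0-jn J1 has e-setter on 0)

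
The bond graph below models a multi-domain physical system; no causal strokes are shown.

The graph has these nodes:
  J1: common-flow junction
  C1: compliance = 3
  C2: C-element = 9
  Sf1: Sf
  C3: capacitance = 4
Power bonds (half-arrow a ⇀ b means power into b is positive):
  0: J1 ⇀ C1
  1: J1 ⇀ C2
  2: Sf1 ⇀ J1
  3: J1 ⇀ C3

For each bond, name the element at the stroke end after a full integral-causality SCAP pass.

#0 stroke at J1
#1 stroke at J1
#2 stroke at Sf1
#3 stroke at J1

b2 →Sf1  (Sf1 (Sf) sets flow on bond)
b0 →J1  (common-f at J1 fixed by 2)
b1 →J1  (J1: bond 2 brought flow, rest push out)
b3 →J1  (1-jn J1 has f-setter on 2)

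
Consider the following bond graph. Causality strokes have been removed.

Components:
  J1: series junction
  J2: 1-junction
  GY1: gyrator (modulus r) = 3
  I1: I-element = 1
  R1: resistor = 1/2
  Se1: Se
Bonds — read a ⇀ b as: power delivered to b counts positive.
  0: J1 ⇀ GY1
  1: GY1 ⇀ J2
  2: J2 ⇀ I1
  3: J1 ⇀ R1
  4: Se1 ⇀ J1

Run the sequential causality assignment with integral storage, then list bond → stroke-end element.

#0 →J1
#1 →J2
#2 →I1
#3 →R1
#4 →J1

b4 stroke at J1  (Se1 (Se) sets effort on bond)
b2 stroke at I1  (I1 integral (f out))
b1 stroke at J2  (common-f at J2 fixed by 2)
b0 stroke at J1  (GY GY1: same side as bond 1)
b3 stroke at R1  (only one flow-in slot at J1)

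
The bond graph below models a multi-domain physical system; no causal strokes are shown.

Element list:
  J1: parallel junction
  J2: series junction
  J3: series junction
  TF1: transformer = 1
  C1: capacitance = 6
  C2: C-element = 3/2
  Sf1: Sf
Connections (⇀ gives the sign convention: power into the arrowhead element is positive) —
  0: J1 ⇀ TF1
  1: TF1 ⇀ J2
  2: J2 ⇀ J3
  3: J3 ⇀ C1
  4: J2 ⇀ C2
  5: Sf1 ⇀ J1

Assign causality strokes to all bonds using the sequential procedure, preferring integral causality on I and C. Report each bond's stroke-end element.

bond 0 →J1
bond 1 →TF1
bond 2 →J2
bond 3 →J3
bond 4 →J2
bond 5 →Sf1

β5 stroke→Sf1  (Sf1: flow source, stroke at near end)
β0 stroke→J1  (J1 needs exactly one e-in)
β1 stroke→TF1  (TF1: transformer flips bond 0)
β2 stroke→J2  (common-f at J2 fixed by 1)
β4 stroke→J2  (J2 flow already set via bond 1)
β3 stroke→J3  (J3 flow already set via bond 2)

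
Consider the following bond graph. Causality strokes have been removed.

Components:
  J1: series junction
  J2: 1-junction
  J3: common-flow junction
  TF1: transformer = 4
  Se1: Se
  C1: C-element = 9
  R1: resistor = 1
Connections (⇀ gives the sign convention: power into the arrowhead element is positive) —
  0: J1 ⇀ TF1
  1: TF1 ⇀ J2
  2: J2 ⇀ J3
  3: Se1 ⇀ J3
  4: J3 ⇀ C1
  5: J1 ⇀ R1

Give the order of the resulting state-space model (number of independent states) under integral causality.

1  (C1 all integral)

β3 →J3  (source Se1 imposes e)
β4 →J3  (C1: C, integral causality)
β2 →J2  (only one flow-in slot at J3)
β1 →TF1  (J2 needs exactly one f-in)
β0 →J1  (TF1: transformer flips bond 1)
β5 →R1  (only one flow-in slot at J1)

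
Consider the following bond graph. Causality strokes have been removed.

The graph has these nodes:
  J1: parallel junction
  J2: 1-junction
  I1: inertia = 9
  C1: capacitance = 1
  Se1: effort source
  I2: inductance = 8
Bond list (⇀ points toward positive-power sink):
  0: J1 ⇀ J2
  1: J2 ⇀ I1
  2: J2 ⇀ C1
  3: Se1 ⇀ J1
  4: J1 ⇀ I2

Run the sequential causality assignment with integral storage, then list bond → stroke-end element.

b0 stroke at J2
b1 stroke at I1
b2 stroke at J2
b3 stroke at J1
b4 stroke at I2

#3 stroke→J1  (Se1 fixes effort; stroke away)
#0 stroke→J2  (common-e at J1 fixed by 3)
#4 stroke→I2  (common-e at J1 fixed by 3)
#1 stroke→I1  (I1 outputs flow p/I1)
#2 stroke→J2  (common-f at J2 fixed by 1)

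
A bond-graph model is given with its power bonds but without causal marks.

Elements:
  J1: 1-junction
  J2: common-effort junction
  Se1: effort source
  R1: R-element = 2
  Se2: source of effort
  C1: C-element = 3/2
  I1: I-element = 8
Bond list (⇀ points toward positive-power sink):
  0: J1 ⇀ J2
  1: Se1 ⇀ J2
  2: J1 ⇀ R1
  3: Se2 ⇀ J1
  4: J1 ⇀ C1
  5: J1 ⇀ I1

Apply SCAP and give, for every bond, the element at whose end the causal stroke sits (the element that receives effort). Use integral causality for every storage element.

#1 |J2  (Se1: effort source, stroke at far end)
#3 |J1  (source Se2 imposes e)
#0 |J1  (common-e at J2 fixed by 1)
#4 |J1  (C1 integral (e out))
#5 |I1  (I1 outputs flow p/I1)
#2 |J1  (J1 flow already set via bond 5)

β0 stroke at J1
β1 stroke at J2
β2 stroke at J1
β3 stroke at J1
β4 stroke at J1
β5 stroke at I1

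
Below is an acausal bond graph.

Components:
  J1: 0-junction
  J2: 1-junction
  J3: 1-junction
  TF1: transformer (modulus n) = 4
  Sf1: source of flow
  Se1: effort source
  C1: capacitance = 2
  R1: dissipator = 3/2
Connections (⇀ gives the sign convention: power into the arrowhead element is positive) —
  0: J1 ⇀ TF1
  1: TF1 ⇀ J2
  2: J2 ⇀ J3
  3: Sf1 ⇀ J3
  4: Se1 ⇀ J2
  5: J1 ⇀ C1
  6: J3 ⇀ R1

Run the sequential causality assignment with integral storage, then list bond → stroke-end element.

bond 0 stroke at TF1
bond 1 stroke at J2
bond 2 stroke at J3
bond 3 stroke at Sf1
bond 4 stroke at J2
bond 5 stroke at J1
bond 6 stroke at J3

bond 3 |Sf1  (source Sf1 imposes f)
bond 4 |J2  (Se1 fixes effort; stroke away)
bond 2 |J3  (1-jn J3 has f-setter on 3)
bond 6 |J3  (J3: bond 3 brought flow, rest push out)
bond 1 |J2  (J2 flow already set via bond 2)
bond 0 |TF1  (through TF1, causality passes straight; one stroke at TF1)
bond 5 |J1  (J1 needs exactly one e-in)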